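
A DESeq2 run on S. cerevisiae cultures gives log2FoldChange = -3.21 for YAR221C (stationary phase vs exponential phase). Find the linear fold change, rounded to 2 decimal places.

0.11

Fold change = 2^(-3.21) = 0.108
That is, YAR221C drops to 10.8% of the exponential phase level.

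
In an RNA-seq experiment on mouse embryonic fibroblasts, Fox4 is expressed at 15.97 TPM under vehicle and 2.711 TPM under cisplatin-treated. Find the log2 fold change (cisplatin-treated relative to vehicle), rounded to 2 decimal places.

Fold change = 2.711 / 15.97 = 0.1698
log2(0.1698) = -2.558

-2.56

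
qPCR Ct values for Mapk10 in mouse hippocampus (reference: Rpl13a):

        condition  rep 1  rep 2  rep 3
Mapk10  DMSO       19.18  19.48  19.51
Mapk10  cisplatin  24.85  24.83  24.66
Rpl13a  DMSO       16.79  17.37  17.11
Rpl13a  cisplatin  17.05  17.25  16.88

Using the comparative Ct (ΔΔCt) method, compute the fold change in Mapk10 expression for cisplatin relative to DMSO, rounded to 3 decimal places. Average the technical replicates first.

0.023

Mean Ct: Mapk10 DMSO 19.390; Mapk10 cisplatin 24.780; Rpl13a DMSO 17.090; Rpl13a cisplatin 17.060
ΔCt(DMSO) = 19.390 − 17.090 = 2.300
ΔCt(cisplatin) = 24.780 − 17.060 = 7.720
ΔΔCt = 7.720 − 2.300 = 5.420
Fold change = 2^(−5.420) = 0.0234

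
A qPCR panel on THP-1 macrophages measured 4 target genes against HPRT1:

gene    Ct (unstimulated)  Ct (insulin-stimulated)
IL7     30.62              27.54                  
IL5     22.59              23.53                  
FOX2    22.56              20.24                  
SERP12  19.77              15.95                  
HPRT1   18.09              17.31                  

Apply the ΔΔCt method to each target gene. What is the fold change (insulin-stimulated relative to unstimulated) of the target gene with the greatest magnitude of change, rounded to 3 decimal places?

8.225

IL7: ΔΔCt = (27.54−17.31) − (30.62−18.09) = 10.23 − 12.53 = -2.30; fold change = 2^2.30 = 4.925
IL5: ΔΔCt = (23.53−17.31) − (22.59−18.09) = 6.22 − 4.50 = 1.72; fold change = 2^-1.72 = 0.304
FOX2: ΔΔCt = (20.24−17.31) − (22.56−18.09) = 2.93 − 4.47 = -1.54; fold change = 2^1.54 = 2.908
SERP12: ΔΔCt = (15.95−17.31) − (19.77−18.09) = -1.36 − 1.68 = -3.04; fold change = 2^3.04 = 8.225
SERP12 has the largest |ΔΔCt| = 3.04.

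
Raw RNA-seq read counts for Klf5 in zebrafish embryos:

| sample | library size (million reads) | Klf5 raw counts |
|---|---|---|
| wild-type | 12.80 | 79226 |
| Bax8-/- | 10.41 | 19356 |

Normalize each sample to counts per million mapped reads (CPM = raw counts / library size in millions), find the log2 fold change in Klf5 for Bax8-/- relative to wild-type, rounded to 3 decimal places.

-1.735

CPM(wild-type) = 79226 / 12.80 = 6189.5312
CPM(Bax8-/-) = 19356 / 10.41 = 1859.3660
Fold change = 1859.3660 / 6189.5312 = 0.30040
log2(0.30040) = -1.7350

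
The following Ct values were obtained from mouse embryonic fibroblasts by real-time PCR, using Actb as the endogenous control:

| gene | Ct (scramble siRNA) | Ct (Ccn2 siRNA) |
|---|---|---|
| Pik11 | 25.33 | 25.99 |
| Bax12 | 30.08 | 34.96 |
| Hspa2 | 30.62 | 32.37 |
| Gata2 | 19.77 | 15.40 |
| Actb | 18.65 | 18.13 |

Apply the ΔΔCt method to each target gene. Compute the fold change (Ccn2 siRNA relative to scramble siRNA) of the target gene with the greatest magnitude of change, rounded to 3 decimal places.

Pik11: ΔΔCt = (25.99−18.13) − (25.33−18.65) = 7.86 − 6.68 = 1.18; fold change = 2^-1.18 = 0.441
Bax12: ΔΔCt = (34.96−18.13) − (30.08−18.65) = 16.83 − 11.43 = 5.40; fold change = 2^-5.40 = 0.024
Hspa2: ΔΔCt = (32.37−18.13) − (30.62−18.65) = 14.24 − 11.97 = 2.27; fold change = 2^-2.27 = 0.207
Gata2: ΔΔCt = (15.40−18.13) − (19.77−18.65) = -2.73 − 1.12 = -3.85; fold change = 2^3.85 = 14.420
Bax12 has the largest |ΔΔCt| = 5.40.

0.024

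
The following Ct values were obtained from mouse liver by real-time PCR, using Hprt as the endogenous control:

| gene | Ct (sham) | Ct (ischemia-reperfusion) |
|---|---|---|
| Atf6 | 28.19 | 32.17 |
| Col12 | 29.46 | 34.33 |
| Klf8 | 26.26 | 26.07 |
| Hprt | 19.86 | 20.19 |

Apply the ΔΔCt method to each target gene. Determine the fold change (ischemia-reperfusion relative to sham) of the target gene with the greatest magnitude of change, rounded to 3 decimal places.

Atf6: ΔΔCt = (32.17−20.19) − (28.19−19.86) = 11.98 − 8.33 = 3.65; fold change = 2^-3.65 = 0.080
Col12: ΔΔCt = (34.33−20.19) − (29.46−19.86) = 14.14 − 9.60 = 4.54; fold change = 2^-4.54 = 0.043
Klf8: ΔΔCt = (26.07−20.19) − (26.26−19.86) = 5.88 − 6.40 = -0.52; fold change = 2^0.52 = 1.434
Col12 has the largest |ΔΔCt| = 4.54.

0.043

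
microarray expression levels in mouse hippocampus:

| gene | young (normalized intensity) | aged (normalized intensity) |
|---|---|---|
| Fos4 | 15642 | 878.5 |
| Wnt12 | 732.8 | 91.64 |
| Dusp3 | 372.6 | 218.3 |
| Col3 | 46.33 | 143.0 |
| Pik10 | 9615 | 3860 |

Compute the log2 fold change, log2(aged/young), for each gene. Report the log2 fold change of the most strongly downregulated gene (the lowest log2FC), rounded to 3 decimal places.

log2(878.5/15642) = -4.154  (Fos4)
log2(91.64/732.8) = -2.999  (Wnt12)
log2(218.3/372.6) = -0.771  (Dusp3)
log2(143.0/46.33) = 1.626  (Col3)
log2(3860/9615) = -1.317  (Pik10)
Fos4 is most strongly downregulated.

-4.154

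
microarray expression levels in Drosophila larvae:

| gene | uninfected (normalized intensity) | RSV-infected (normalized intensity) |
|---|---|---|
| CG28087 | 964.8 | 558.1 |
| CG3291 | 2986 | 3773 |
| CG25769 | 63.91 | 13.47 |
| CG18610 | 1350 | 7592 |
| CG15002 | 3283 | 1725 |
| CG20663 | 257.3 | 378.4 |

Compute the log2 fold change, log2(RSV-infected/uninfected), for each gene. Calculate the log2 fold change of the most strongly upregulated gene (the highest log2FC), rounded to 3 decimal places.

log2(558.1/964.8) = -0.790  (CG28087)
log2(3773/2986) = 0.337  (CG3291)
log2(13.47/63.91) = -2.246  (CG25769)
log2(7592/1350) = 2.492  (CG18610)
log2(1725/3283) = -0.928  (CG15002)
log2(378.4/257.3) = 0.556  (CG20663)
CG18610 is most strongly upregulated.

2.492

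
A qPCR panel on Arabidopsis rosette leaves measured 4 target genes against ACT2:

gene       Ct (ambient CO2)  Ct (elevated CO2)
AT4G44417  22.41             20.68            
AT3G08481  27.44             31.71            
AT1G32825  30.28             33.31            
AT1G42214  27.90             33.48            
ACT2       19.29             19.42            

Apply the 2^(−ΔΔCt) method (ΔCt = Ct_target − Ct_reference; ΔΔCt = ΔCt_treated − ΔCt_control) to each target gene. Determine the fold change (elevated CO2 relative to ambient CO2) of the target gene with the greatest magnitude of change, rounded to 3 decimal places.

AT4G44417: ΔΔCt = (20.68−19.42) − (22.41−19.29) = 1.26 − 3.12 = -1.86; fold change = 2^1.86 = 3.630
AT3G08481: ΔΔCt = (31.71−19.42) − (27.44−19.29) = 12.29 − 8.15 = 4.14; fold change = 2^-4.14 = 0.057
AT1G32825: ΔΔCt = (33.31−19.42) − (30.28−19.29) = 13.89 − 10.99 = 2.90; fold change = 2^-2.90 = 0.134
AT1G42214: ΔΔCt = (33.48−19.42) − (27.90−19.29) = 14.06 − 8.61 = 5.45; fold change = 2^-5.45 = 0.023
AT1G42214 has the largest |ΔΔCt| = 5.45.

0.023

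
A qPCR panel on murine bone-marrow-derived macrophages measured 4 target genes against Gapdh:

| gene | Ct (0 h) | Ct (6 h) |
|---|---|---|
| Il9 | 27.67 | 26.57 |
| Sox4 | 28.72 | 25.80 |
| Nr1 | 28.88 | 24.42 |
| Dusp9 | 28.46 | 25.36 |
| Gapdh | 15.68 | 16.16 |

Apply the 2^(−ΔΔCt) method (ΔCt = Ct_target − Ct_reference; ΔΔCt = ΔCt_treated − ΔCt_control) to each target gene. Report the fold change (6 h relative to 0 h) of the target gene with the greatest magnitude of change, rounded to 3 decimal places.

30.696

Il9: ΔΔCt = (26.57−16.16) − (27.67−15.68) = 10.41 − 11.99 = -1.58; fold change = 2^1.58 = 2.990
Sox4: ΔΔCt = (25.80−16.16) − (28.72−15.68) = 9.64 − 13.04 = -3.40; fold change = 2^3.40 = 10.556
Nr1: ΔΔCt = (24.42−16.16) − (28.88−15.68) = 8.26 − 13.20 = -4.94; fold change = 2^4.94 = 30.696
Dusp9: ΔΔCt = (25.36−16.16) − (28.46−15.68) = 9.20 − 12.78 = -3.58; fold change = 2^3.58 = 11.959
Nr1 has the largest |ΔΔCt| = 4.94.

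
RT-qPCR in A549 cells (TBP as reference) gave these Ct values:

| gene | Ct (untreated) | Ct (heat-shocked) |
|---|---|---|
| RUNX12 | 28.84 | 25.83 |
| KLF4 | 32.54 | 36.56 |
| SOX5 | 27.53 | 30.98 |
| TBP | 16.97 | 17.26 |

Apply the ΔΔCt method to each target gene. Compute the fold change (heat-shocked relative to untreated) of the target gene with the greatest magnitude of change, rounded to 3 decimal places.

0.075

RUNX12: ΔΔCt = (25.83−17.26) − (28.84−16.97) = 8.57 − 11.87 = -3.30; fold change = 2^3.30 = 9.849
KLF4: ΔΔCt = (36.56−17.26) − (32.54−16.97) = 19.30 − 15.57 = 3.73; fold change = 2^-3.73 = 0.075
SOX5: ΔΔCt = (30.98−17.26) − (27.53−16.97) = 13.72 − 10.56 = 3.16; fold change = 2^-3.16 = 0.112
KLF4 has the largest |ΔΔCt| = 3.73.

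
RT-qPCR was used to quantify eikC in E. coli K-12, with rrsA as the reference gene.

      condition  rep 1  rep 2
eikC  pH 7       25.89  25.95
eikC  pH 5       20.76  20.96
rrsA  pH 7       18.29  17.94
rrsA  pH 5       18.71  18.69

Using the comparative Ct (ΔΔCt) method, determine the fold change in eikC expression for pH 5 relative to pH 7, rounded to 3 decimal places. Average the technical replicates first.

Mean Ct: eikC pH 7 25.920; eikC pH 5 20.860; rrsA pH 7 18.115; rrsA pH 5 18.700
ΔCt(pH 7) = 25.920 − 18.115 = 7.805
ΔCt(pH 5) = 20.860 − 18.700 = 2.160
ΔΔCt = 2.160 − 7.805 = -5.645
Fold change = 2^(−(-5.645)) = 2^5.645 = 50.0397

50.040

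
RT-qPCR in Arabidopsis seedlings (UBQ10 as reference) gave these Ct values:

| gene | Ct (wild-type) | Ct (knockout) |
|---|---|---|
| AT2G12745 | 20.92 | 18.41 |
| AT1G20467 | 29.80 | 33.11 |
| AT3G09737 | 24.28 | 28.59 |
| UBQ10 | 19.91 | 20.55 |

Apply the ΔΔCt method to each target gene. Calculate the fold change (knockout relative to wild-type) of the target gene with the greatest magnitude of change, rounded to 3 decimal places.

0.079

AT2G12745: ΔΔCt = (18.41−20.55) − (20.92−19.91) = -2.14 − 1.01 = -3.15; fold change = 2^3.15 = 8.877
AT1G20467: ΔΔCt = (33.11−20.55) − (29.80−19.91) = 12.56 − 9.89 = 2.67; fold change = 2^-2.67 = 0.157
AT3G09737: ΔΔCt = (28.59−20.55) − (24.28−19.91) = 8.04 − 4.37 = 3.67; fold change = 2^-3.67 = 0.079
AT3G09737 has the largest |ΔΔCt| = 3.67.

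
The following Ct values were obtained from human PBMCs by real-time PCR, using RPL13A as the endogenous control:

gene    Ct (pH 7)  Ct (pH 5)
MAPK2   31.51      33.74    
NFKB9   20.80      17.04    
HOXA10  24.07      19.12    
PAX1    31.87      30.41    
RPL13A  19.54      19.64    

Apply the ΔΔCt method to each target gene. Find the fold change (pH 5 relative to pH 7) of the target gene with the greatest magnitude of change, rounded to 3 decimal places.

MAPK2: ΔΔCt = (33.74−19.64) − (31.51−19.54) = 14.10 − 11.97 = 2.13; fold change = 2^-2.13 = 0.228
NFKB9: ΔΔCt = (17.04−19.64) − (20.80−19.54) = -2.60 − 1.26 = -3.86; fold change = 2^3.86 = 14.520
HOXA10: ΔΔCt = (19.12−19.64) − (24.07−19.54) = -0.52 − 4.53 = -5.05; fold change = 2^5.05 = 33.128
PAX1: ΔΔCt = (30.41−19.64) − (31.87−19.54) = 10.77 − 12.33 = -1.56; fold change = 2^1.56 = 2.949
HOXA10 has the largest |ΔΔCt| = 5.05.

33.128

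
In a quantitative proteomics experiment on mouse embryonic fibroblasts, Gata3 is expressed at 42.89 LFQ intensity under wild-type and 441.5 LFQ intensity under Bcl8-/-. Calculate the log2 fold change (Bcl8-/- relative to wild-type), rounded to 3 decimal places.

Fold change = 441.5 / 42.89 = 10.2938
log2(10.2938) = 3.3637

3.364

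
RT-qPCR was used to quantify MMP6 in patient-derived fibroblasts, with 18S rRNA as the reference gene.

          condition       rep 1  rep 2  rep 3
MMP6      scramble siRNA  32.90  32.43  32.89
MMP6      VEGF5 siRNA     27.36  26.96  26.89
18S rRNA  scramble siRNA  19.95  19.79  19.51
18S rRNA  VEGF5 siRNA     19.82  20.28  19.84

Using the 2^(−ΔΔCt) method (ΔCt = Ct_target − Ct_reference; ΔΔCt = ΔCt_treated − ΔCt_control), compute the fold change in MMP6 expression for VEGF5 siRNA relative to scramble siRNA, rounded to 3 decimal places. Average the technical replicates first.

59.714

Mean Ct: MMP6 scramble siRNA 32.740; MMP6 VEGF5 siRNA 27.070; 18S rRNA scramble siRNA 19.750; 18S rRNA VEGF5 siRNA 19.980
ΔCt(scramble siRNA) = 32.740 − 19.750 = 12.990
ΔCt(VEGF5 siRNA) = 27.070 − 19.980 = 7.090
ΔΔCt = 7.090 − 12.990 = -5.900
Fold change = 2^(−(-5.900)) = 2^5.900 = 59.7141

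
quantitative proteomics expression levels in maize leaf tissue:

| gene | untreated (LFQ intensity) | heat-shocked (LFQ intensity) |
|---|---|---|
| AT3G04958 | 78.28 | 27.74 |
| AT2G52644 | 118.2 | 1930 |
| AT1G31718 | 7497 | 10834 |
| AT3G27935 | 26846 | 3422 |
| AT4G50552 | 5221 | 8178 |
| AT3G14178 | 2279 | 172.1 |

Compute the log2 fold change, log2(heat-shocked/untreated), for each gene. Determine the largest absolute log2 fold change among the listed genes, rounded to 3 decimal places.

4.029

log2(27.74/78.28) = -1.497  (AT3G04958)
log2(1930/118.2) = 4.029  (AT2G52644)
log2(10834/7497) = 0.531  (AT1G31718)
log2(3422/26846) = -2.972  (AT3G27935)
log2(8178/5221) = 0.647  (AT4G50552)
log2(172.1/2279) = -3.727  (AT3G14178)
The largest magnitude belongs to AT2G52644.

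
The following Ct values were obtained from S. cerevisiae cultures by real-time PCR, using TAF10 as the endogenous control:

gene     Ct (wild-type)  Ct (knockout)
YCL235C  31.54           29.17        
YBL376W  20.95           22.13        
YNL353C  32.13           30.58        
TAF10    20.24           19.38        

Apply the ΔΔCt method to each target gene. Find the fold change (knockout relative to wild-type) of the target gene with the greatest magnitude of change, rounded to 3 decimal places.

YCL235C: ΔΔCt = (29.17−19.38) − (31.54−20.24) = 9.79 − 11.30 = -1.51; fold change = 2^1.51 = 2.848
YBL376W: ΔΔCt = (22.13−19.38) − (20.95−20.24) = 2.75 − 0.71 = 2.04; fold change = 2^-2.04 = 0.243
YNL353C: ΔΔCt = (30.58−19.38) − (32.13−20.24) = 11.20 − 11.89 = -0.69; fold change = 2^0.69 = 1.613
YBL376W has the largest |ΔΔCt| = 2.04.

0.243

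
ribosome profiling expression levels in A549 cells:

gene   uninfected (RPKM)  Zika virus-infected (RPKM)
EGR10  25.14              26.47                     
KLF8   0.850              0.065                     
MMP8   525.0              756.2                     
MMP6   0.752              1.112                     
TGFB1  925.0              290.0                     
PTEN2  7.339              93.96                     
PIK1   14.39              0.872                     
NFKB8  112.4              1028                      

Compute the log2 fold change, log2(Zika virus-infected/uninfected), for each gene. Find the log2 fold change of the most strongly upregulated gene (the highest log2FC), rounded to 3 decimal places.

3.678

log2(26.47/25.14) = 0.074  (EGR10)
log2(0.065/0.850) = -3.709  (KLF8)
log2(756.2/525.0) = 0.526  (MMP8)
log2(1.112/0.752) = 0.564  (MMP6)
log2(290.0/925.0) = -1.673  (TGFB1)
log2(93.96/7.339) = 3.678  (PTEN2)
log2(0.872/14.39) = -4.045  (PIK1)
log2(1028/112.4) = 3.193  (NFKB8)
PTEN2 is most strongly upregulated.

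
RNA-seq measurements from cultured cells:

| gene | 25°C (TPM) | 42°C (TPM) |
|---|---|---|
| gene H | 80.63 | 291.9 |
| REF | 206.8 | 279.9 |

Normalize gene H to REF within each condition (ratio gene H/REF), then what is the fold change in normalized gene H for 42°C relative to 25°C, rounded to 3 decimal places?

2.675

gene H/REF (25°C) = 80.63 / 206.8 = 0.38989
gene H/REF (42°C) = 291.9 / 279.9 = 1.0429
Fold change = 1.0429 / 0.38989 = 2.6748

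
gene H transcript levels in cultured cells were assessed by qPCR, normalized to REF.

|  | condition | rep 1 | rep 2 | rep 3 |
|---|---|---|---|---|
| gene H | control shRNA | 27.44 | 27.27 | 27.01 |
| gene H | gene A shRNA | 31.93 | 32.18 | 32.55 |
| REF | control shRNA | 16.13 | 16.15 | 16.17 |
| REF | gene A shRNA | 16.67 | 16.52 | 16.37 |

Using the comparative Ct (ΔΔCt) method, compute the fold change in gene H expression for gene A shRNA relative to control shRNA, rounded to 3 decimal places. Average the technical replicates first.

0.041

Mean Ct: gene H control shRNA 27.240; gene H gene A shRNA 32.220; REF control shRNA 16.150; REF gene A shRNA 16.520
ΔCt(control shRNA) = 27.240 − 16.150 = 11.090
ΔCt(gene A shRNA) = 32.220 − 16.520 = 15.700
ΔΔCt = 15.700 − 11.090 = 4.610
Fold change = 2^(−4.610) = 0.0409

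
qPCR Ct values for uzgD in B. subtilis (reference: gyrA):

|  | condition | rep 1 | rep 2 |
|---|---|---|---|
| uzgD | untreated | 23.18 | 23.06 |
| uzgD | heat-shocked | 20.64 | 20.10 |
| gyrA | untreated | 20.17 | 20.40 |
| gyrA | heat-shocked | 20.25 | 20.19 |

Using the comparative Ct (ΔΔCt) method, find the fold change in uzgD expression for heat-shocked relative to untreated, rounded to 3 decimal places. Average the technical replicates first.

Mean Ct: uzgD untreated 23.120; uzgD heat-shocked 20.370; gyrA untreated 20.285; gyrA heat-shocked 20.220
ΔCt(untreated) = 23.120 − 20.285 = 2.835
ΔCt(heat-shocked) = 20.370 − 20.220 = 0.150
ΔΔCt = 0.150 − 2.835 = -2.685
Fold change = 2^(−(-2.685)) = 2^2.685 = 6.4308

6.431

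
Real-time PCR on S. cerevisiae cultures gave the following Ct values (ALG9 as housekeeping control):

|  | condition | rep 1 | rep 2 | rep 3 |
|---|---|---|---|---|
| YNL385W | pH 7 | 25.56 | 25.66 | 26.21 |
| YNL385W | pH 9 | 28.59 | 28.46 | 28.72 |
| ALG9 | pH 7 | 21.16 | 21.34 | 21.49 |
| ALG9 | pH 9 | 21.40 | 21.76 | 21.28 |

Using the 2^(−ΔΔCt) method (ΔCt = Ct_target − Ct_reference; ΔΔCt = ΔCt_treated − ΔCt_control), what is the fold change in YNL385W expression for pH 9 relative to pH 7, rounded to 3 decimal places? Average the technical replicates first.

Mean Ct: YNL385W pH 7 25.810; YNL385W pH 9 28.590; ALG9 pH 7 21.330; ALG9 pH 9 21.480
ΔCt(pH 7) = 25.810 − 21.330 = 4.480
ΔCt(pH 9) = 28.590 − 21.480 = 7.110
ΔΔCt = 7.110 − 4.480 = 2.630
Fold change = 2^(−2.630) = 0.1615

0.162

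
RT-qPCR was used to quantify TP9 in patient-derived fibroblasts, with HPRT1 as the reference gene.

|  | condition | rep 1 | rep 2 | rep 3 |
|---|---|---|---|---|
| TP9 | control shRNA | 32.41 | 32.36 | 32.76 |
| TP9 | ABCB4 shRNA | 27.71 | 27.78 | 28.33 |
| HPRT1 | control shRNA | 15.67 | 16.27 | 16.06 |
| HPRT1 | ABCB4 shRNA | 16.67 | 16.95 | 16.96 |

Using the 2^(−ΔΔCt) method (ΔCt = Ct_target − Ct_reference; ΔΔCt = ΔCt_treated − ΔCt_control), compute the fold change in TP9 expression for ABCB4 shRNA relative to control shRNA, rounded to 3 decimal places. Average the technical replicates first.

43.111

Mean Ct: TP9 control shRNA 32.510; TP9 ABCB4 shRNA 27.940; HPRT1 control shRNA 16.000; HPRT1 ABCB4 shRNA 16.860
ΔCt(control shRNA) = 32.510 − 16.000 = 16.510
ΔCt(ABCB4 shRNA) = 27.940 − 16.860 = 11.080
ΔΔCt = 11.080 − 16.510 = -5.430
Fold change = 2^(−(-5.430)) = 2^5.430 = 43.1115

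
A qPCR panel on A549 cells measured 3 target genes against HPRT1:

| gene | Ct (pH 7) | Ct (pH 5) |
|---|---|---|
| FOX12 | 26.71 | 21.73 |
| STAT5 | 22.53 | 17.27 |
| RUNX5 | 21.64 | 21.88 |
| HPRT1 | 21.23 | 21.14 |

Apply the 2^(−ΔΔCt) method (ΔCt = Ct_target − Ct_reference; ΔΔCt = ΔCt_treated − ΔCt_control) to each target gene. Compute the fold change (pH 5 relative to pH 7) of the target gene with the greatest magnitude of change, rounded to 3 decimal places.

36.002

FOX12: ΔΔCt = (21.73−21.14) − (26.71−21.23) = 0.59 − 5.48 = -4.89; fold change = 2^4.89 = 29.651
STAT5: ΔΔCt = (17.27−21.14) − (22.53−21.23) = -3.87 − 1.30 = -5.17; fold change = 2^5.17 = 36.002
RUNX5: ΔΔCt = (21.88−21.14) − (21.64−21.23) = 0.74 − 0.41 = 0.33; fold change = 2^-0.33 = 0.796
STAT5 has the largest |ΔΔCt| = 5.17.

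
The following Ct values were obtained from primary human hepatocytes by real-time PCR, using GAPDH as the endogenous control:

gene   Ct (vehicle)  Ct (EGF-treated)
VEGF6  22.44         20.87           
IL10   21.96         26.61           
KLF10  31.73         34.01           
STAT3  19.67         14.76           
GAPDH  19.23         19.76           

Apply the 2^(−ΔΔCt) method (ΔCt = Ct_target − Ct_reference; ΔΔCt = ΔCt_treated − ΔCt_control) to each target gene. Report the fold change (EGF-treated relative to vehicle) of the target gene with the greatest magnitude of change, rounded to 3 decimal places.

VEGF6: ΔΔCt = (20.87−19.76) − (22.44−19.23) = 1.11 − 3.21 = -2.10; fold change = 2^2.10 = 4.287
IL10: ΔΔCt = (26.61−19.76) − (21.96−19.23) = 6.85 − 2.73 = 4.12; fold change = 2^-4.12 = 0.058
KLF10: ΔΔCt = (34.01−19.76) − (31.73−19.23) = 14.25 − 12.50 = 1.75; fold change = 2^-1.75 = 0.297
STAT3: ΔΔCt = (14.76−19.76) − (19.67−19.23) = -5.00 − 0.44 = -5.44; fold change = 2^5.44 = 43.411
STAT3 has the largest |ΔΔCt| = 5.44.

43.411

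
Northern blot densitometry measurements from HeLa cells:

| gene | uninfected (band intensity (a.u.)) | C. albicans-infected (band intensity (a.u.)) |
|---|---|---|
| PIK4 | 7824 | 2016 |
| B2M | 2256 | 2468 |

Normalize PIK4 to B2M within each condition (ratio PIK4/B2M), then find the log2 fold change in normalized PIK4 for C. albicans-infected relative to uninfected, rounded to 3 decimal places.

-2.086

PIK4/B2M (uninfected) = 7824 / 2256 = 3.4681
PIK4/B2M (C. albicans-infected) = 2016 / 2468 = 0.81686
Fold change = 0.81686 / 3.4681 = 0.2355
log2(0.2355) = -2.0860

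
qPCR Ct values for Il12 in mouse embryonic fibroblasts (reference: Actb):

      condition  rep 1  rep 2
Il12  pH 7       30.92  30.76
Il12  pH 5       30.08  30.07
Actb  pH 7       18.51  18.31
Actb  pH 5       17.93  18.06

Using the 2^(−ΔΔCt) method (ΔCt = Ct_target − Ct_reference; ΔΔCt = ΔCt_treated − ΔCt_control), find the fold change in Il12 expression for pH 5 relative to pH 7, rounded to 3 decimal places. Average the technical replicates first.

Mean Ct: Il12 pH 7 30.840; Il12 pH 5 30.075; Actb pH 7 18.410; Actb pH 5 17.995
ΔCt(pH 7) = 30.840 − 18.410 = 12.430
ΔCt(pH 5) = 30.075 − 17.995 = 12.080
ΔΔCt = 12.080 − 12.430 = -0.350
Fold change = 2^(−(-0.350)) = 2^0.350 = 1.2746

1.275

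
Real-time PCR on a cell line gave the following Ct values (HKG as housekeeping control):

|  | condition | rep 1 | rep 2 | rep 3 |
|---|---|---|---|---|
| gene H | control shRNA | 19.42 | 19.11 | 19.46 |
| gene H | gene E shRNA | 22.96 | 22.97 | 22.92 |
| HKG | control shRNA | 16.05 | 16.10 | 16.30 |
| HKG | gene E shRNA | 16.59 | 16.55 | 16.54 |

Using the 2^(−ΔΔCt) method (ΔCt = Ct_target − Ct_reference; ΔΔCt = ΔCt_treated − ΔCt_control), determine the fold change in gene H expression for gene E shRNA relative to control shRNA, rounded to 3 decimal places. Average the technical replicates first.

0.108

Mean Ct: gene H control shRNA 19.330; gene H gene E shRNA 22.950; HKG control shRNA 16.150; HKG gene E shRNA 16.560
ΔCt(control shRNA) = 19.330 − 16.150 = 3.180
ΔCt(gene E shRNA) = 22.950 − 16.560 = 6.390
ΔΔCt = 6.390 − 3.180 = 3.210
Fold change = 2^(−3.210) = 0.1081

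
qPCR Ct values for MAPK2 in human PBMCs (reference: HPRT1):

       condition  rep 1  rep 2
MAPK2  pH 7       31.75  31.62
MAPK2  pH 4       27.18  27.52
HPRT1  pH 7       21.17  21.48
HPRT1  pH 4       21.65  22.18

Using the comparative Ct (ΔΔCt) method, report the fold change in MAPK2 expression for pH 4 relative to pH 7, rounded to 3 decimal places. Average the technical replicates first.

Mean Ct: MAPK2 pH 7 31.685; MAPK2 pH 4 27.350; HPRT1 pH 7 21.325; HPRT1 pH 4 21.915
ΔCt(pH 7) = 31.685 − 21.325 = 10.360
ΔCt(pH 4) = 27.350 − 21.915 = 5.435
ΔΔCt = 5.435 − 10.360 = -4.925
Fold change = 2^(−(-4.925)) = 2^4.925 = 30.3789

30.379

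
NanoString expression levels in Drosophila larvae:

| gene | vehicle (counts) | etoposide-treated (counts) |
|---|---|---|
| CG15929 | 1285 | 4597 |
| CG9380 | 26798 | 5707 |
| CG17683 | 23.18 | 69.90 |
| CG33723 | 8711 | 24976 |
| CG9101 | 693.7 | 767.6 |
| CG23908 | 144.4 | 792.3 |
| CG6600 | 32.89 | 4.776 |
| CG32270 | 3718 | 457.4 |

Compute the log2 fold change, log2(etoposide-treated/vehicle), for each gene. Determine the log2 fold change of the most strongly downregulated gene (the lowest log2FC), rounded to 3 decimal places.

log2(4597/1285) = 1.839  (CG15929)
log2(5707/26798) = -2.231  (CG9380)
log2(69.90/23.18) = 1.592  (CG17683)
log2(24976/8711) = 1.520  (CG33723)
log2(767.6/693.7) = 0.146  (CG9101)
log2(792.3/144.4) = 2.456  (CG23908)
log2(4.776/32.89) = -2.784  (CG6600)
log2(457.4/3718) = -3.023  (CG32270)
CG32270 is most strongly downregulated.

-3.023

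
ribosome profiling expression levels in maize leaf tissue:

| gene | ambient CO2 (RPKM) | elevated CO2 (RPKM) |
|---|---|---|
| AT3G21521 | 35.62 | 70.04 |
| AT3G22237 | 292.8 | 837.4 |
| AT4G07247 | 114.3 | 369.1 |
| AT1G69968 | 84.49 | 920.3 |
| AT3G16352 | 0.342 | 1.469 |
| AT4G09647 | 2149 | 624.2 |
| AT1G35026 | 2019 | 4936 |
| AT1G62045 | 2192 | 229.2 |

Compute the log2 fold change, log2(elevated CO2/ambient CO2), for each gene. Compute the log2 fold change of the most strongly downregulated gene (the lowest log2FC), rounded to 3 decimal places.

-3.258

log2(70.04/35.62) = 0.975  (AT3G21521)
log2(837.4/292.8) = 1.516  (AT3G22237)
log2(369.1/114.3) = 1.691  (AT4G07247)
log2(920.3/84.49) = 3.445  (AT1G69968)
log2(1.469/0.342) = 2.103  (AT3G16352)
log2(624.2/2149) = -1.784  (AT4G09647)
log2(4936/2019) = 1.290  (AT1G35026)
log2(229.2/2192) = -3.258  (AT1G62045)
AT1G62045 is most strongly downregulated.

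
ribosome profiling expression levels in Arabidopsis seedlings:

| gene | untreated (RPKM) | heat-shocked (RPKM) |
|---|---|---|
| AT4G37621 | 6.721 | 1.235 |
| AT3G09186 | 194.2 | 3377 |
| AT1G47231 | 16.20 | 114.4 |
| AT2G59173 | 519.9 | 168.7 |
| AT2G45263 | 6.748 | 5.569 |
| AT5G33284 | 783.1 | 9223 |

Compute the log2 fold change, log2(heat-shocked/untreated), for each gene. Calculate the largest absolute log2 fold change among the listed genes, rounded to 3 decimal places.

4.120

log2(1.235/6.721) = -2.444  (AT4G37621)
log2(3377/194.2) = 4.120  (AT3G09186)
log2(114.4/16.20) = 2.820  (AT1G47231)
log2(168.7/519.9) = -1.624  (AT2G59173)
log2(5.569/6.748) = -0.277  (AT2G45263)
log2(9223/783.1) = 3.558  (AT5G33284)
The largest magnitude belongs to AT3G09186.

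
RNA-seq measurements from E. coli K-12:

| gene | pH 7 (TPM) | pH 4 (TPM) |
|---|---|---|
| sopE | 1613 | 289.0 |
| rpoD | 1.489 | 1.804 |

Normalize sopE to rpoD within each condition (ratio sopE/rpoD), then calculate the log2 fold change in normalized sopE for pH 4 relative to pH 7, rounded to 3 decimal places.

sopE/rpoD (pH 7) = 1613 / 1.489 = 1083.3
sopE/rpoD (pH 4) = 289.0 / 1.804 = 160.2
Fold change = 160.2 / 1083.3 = 0.1479
log2(0.1479) = -2.7575

-2.757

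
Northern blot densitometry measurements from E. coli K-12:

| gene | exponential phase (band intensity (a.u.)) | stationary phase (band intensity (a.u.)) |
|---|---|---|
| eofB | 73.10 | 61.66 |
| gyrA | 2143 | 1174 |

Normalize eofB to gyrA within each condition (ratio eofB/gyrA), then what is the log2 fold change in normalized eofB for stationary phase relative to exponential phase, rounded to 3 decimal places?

0.623

eofB/gyrA (exponential phase) = 73.10 / 2143 = 0.034111
eofB/gyrA (stationary phase) = 61.66 / 1174 = 0.052521
Fold change = 0.052521 / 0.034111 = 1.5397
log2(1.5397) = 0.6227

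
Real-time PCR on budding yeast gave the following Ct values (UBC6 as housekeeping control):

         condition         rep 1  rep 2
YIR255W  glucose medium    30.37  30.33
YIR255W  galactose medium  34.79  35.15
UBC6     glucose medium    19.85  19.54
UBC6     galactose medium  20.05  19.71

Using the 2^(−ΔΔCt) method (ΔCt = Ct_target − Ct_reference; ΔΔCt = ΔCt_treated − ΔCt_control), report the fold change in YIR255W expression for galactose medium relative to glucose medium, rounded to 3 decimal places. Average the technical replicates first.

0.046

Mean Ct: YIR255W glucose medium 30.350; YIR255W galactose medium 34.970; UBC6 glucose medium 19.695; UBC6 galactose medium 19.880
ΔCt(glucose medium) = 30.350 − 19.695 = 10.655
ΔCt(galactose medium) = 34.970 − 19.880 = 15.090
ΔΔCt = 15.090 − 10.655 = 4.435
Fold change = 2^(−4.435) = 0.0462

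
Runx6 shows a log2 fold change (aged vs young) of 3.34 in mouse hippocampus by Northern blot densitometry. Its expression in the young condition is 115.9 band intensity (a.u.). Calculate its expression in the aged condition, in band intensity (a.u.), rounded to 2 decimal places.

Fold change = 2^(3.34) = 10.1261
aged expression = 115.9 × 10.1261 = 1173.61

1173.61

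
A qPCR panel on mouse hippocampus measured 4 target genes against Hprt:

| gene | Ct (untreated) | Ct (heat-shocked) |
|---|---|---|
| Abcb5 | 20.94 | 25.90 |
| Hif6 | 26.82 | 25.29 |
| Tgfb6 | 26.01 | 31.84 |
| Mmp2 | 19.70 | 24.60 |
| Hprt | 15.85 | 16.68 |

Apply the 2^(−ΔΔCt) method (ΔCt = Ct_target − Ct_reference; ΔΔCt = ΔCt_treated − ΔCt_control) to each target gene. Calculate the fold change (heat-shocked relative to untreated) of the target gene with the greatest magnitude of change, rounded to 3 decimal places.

Abcb5: ΔΔCt = (25.90−16.68) − (20.94−15.85) = 9.22 − 5.09 = 4.13; fold change = 2^-4.13 = 0.057
Hif6: ΔΔCt = (25.29−16.68) − (26.82−15.85) = 8.61 − 10.97 = -2.36; fold change = 2^2.36 = 5.134
Tgfb6: ΔΔCt = (31.84−16.68) − (26.01−15.85) = 15.16 − 10.16 = 5.00; fold change = 2^-5.00 = 0.031
Mmp2: ΔΔCt = (24.60−16.68) − (19.70−15.85) = 7.92 − 3.85 = 4.07; fold change = 2^-4.07 = 0.060
Tgfb6 has the largest |ΔΔCt| = 5.00.

0.031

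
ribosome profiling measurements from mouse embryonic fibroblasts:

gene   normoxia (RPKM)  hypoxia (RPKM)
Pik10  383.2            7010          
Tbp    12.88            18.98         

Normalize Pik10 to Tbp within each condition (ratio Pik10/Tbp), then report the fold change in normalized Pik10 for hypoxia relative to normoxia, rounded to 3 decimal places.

Pik10/Tbp (normoxia) = 383.2 / 12.88 = 29.752
Pik10/Tbp (hypoxia) = 7010 / 18.98 = 369.34
Fold change = 369.34 / 29.752 = 12.4140

12.414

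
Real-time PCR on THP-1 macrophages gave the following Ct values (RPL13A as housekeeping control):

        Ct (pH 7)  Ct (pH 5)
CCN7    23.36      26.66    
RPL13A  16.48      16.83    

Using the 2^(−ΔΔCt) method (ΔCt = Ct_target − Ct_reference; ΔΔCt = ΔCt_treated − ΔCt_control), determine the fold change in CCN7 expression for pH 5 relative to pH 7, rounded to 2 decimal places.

0.13

ΔCt(pH 7) = 23.360 − 16.480 = 6.880
ΔCt(pH 5) = 26.660 − 16.830 = 9.830
ΔΔCt = 9.830 − 6.880 = 2.950
Fold change = 2^(−2.950) = 0.129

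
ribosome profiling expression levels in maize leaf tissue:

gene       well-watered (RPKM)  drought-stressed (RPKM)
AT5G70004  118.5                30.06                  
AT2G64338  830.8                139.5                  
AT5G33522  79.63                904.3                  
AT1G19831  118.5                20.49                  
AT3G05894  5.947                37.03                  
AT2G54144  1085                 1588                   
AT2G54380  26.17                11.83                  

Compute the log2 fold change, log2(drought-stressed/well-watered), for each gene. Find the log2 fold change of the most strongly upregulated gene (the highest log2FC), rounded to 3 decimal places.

3.505

log2(30.06/118.5) = -1.979  (AT5G70004)
log2(139.5/830.8) = -2.574  (AT2G64338)
log2(904.3/79.63) = 3.505  (AT5G33522)
log2(20.49/118.5) = -2.532  (AT1G19831)
log2(37.03/5.947) = 2.638  (AT3G05894)
log2(1588/1085) = 0.550  (AT2G54144)
log2(11.83/26.17) = -1.145  (AT2G54380)
AT5G33522 is most strongly upregulated.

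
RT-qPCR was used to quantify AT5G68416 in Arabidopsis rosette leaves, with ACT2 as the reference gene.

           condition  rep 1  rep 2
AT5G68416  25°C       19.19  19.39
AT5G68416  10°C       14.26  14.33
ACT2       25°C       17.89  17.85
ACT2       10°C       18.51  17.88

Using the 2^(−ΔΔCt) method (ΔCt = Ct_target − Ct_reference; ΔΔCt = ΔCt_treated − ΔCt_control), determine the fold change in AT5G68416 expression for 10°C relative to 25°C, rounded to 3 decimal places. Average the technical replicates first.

39.947

Mean Ct: AT5G68416 25°C 19.290; AT5G68416 10°C 14.295; ACT2 25°C 17.870; ACT2 10°C 18.195
ΔCt(25°C) = 19.290 − 17.870 = 1.420
ΔCt(10°C) = 14.295 − 18.195 = -3.900
ΔΔCt = -3.900 − 1.420 = -5.320
Fold change = 2^(−(-5.320)) = 2^5.320 = 39.9466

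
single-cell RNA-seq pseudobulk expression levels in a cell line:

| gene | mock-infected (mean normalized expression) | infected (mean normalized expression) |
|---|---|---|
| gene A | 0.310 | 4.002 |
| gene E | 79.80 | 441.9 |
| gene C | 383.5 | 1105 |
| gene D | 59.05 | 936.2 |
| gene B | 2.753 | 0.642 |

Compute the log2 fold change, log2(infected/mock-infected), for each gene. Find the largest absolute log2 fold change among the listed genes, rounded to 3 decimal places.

log2(4.002/0.310) = 3.690  (gene A)
log2(441.9/79.80) = 2.469  (gene E)
log2(1105/383.5) = 1.527  (gene C)
log2(936.2/59.05) = 3.987  (gene D)
log2(0.642/2.753) = -2.100  (gene B)
The largest magnitude belongs to gene D.

3.987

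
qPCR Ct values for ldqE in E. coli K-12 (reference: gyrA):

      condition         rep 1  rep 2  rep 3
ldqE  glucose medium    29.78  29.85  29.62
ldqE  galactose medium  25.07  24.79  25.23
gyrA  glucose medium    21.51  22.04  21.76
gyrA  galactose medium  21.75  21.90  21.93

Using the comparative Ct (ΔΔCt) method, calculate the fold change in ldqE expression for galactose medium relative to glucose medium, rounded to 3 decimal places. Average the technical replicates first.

Mean Ct: ldqE glucose medium 29.750; ldqE galactose medium 25.030; gyrA glucose medium 21.770; gyrA galactose medium 21.860
ΔCt(glucose medium) = 29.750 − 21.770 = 7.980
ΔCt(galactose medium) = 25.030 − 21.860 = 3.170
ΔΔCt = 3.170 − 7.980 = -4.810
Fold change = 2^(−(-4.810)) = 2^4.810 = 28.0514

28.051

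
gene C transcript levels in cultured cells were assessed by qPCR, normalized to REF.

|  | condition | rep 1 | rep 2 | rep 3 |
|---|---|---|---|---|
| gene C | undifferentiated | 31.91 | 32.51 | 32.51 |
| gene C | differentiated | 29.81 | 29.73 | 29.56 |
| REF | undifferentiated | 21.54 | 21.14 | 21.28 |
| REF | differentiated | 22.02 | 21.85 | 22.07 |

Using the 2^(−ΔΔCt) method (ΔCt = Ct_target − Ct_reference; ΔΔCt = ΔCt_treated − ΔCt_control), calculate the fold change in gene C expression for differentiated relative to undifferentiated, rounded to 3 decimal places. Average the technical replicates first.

9.646

Mean Ct: gene C undifferentiated 32.310; gene C differentiated 29.700; REF undifferentiated 21.320; REF differentiated 21.980
ΔCt(undifferentiated) = 32.310 − 21.320 = 10.990
ΔCt(differentiated) = 29.700 − 21.980 = 7.720
ΔΔCt = 7.720 − 10.990 = -3.270
Fold change = 2^(−(-3.270)) = 2^3.270 = 9.6465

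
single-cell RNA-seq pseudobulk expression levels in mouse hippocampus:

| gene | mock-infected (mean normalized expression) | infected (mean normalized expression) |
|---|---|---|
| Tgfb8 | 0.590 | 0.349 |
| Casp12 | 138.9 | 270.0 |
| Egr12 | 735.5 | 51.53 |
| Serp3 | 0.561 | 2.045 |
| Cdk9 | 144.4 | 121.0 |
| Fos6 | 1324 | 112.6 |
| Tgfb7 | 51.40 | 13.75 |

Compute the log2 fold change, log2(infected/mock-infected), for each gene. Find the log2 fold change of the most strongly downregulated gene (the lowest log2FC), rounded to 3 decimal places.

-3.835

log2(0.349/0.590) = -0.757  (Tgfb8)
log2(270.0/138.9) = 0.959  (Casp12)
log2(51.53/735.5) = -3.835  (Egr12)
log2(2.045/0.561) = 1.866  (Serp3)
log2(121.0/144.4) = -0.255  (Cdk9)
log2(112.6/1324) = -3.556  (Fos6)
log2(13.75/51.40) = -1.902  (Tgfb7)
Egr12 is most strongly downregulated.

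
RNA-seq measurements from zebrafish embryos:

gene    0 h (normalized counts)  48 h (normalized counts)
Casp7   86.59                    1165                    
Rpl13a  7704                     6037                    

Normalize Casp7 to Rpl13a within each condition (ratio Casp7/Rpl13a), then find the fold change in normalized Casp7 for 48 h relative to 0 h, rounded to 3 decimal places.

Casp7/Rpl13a (0 h) = 86.59 / 7704 = 0.01124
Casp7/Rpl13a (48 h) = 1165 / 6037 = 0.19298
Fold change = 0.19298 / 0.01124 = 17.1693

17.169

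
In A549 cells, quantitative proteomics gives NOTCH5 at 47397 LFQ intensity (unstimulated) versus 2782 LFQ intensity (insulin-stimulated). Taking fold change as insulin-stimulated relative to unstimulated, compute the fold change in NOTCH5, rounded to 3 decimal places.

0.059

Fold change = 2782 / 47397 = 0.0587
NOTCH5 is downregulated.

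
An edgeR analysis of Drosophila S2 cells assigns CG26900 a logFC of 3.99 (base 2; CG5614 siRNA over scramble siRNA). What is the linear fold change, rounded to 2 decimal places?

Fold change = 2^(3.99) = 15.889

15.89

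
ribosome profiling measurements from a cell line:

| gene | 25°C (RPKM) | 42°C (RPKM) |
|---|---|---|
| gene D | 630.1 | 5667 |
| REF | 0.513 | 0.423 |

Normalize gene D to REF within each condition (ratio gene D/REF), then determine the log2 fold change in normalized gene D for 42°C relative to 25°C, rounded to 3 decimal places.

gene D/REF (25°C) = 630.1 / 0.513 = 1228.3
gene D/REF (42°C) = 5667 / 0.423 = 13397
Fold change = 13397 / 1228.3 = 10.9074
log2(10.9074) = 3.4472

3.447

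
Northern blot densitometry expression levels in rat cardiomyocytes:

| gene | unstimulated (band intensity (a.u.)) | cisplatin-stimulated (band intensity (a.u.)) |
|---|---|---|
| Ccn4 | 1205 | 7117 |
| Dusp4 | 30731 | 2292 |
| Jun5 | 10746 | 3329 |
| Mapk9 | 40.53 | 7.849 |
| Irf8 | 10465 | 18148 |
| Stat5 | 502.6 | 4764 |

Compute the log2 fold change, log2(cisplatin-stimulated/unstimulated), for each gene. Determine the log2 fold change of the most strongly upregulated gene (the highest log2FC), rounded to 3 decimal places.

3.245

log2(7117/1205) = 2.562  (Ccn4)
log2(2292/30731) = -3.745  (Dusp4)
log2(3329/10746) = -1.691  (Jun5)
log2(7.849/40.53) = -2.368  (Mapk9)
log2(18148/10465) = 0.794  (Irf8)
log2(4764/502.6) = 3.245  (Stat5)
Stat5 is most strongly upregulated.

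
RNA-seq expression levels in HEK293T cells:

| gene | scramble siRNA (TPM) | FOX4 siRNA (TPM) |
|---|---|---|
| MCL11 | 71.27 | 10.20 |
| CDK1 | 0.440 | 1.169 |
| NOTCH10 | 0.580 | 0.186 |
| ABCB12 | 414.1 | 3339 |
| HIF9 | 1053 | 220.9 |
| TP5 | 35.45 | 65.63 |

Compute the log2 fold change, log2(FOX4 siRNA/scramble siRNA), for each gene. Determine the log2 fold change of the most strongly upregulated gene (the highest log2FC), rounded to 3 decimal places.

3.011

log2(10.20/71.27) = -2.805  (MCL11)
log2(1.169/0.440) = 1.410  (CDK1)
log2(0.186/0.580) = -1.641  (NOTCH10)
log2(3339/414.1) = 3.011  (ABCB12)
log2(220.9/1053) = -2.253  (HIF9)
log2(65.63/35.45) = 0.889  (TP5)
ABCB12 is most strongly upregulated.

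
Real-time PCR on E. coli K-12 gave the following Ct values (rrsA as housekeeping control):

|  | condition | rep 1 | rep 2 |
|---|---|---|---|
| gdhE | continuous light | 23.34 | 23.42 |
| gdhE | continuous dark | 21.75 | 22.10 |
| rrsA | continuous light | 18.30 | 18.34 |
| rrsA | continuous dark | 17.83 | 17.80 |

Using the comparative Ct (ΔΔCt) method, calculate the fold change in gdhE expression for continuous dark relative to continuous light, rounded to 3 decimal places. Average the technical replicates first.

Mean Ct: gdhE continuous light 23.380; gdhE continuous dark 21.925; rrsA continuous light 18.320; rrsA continuous dark 17.815
ΔCt(continuous light) = 23.380 − 18.320 = 5.060
ΔCt(continuous dark) = 21.925 − 17.815 = 4.110
ΔΔCt = 4.110 − 5.060 = -0.950
Fold change = 2^(−(-0.950)) = 2^0.950 = 1.9319

1.932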